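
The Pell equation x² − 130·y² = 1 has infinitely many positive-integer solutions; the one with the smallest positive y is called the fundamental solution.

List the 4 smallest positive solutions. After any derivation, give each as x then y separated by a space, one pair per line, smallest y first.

√130 = [11; 2,2,22, …], period ℓ=3 (odd) → k=5
i=0: a=11 ⇒ p=11, q=1
i=1: a=2 ⇒ p=23, q=2
i=2: a=2 ⇒ p=57, q=5
…
i=4: a=2 ⇒ p=2611, q=229
i=5: a=2 ⇒ p=6499, q=570
(x₁, y₁) = (6499, 570);  6499² − 130·570² = 1 ✓
n=2: (6499,570)∘(6499,570) = (6499·6499+130·570·570, 6499·570+570·6499) = (84474001,7408860)
n=3: (84474001,7408860)∘(6499,570) = (6499·84474001+130·570·7408860, 6499·7408860+570·84474001) = (1097993058499,96300361710)
n=4: (1097993058499,96300361710)∘(6499,570) = (6499·1097993058499+130·570·96300361710, 6499·96300361710+570·1097993058499) = (14271713689896001,1251712094097720)

6499 570
84474001 7408860
1097993058499 96300361710
14271713689896001 1251712094097720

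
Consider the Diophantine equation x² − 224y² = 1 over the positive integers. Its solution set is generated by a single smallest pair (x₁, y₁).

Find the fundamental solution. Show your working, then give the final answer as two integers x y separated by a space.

15 1

[14; 1,28] for √224; ℓ=2 ⇒ convergent index 1
a_0=14:  p_0=14·1+0=14,  q_0=14·0+1=1
a_1=1:  p_1=1·14+1=15,  q_1=1·1+0=1
(x₁, y₁) = (15, 1);  15² − 224·1² = 1 ✓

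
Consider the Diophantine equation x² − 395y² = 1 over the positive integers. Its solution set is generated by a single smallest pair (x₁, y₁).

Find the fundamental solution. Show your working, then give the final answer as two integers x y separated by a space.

d=395: √d = [19; 1,6,1,38] (ℓ=4, even), read p_3/q_3
i=0: a=19 ⇒ p=19, q=1
i=1: a=1 ⇒ p=20, q=1
i=2: a=6 ⇒ p=139, q=7
i=3: a=1 ⇒ p=159, q=8
fundamental: x₁=159, y₁=8  (since 25281 − 395·64 = 1)

159 8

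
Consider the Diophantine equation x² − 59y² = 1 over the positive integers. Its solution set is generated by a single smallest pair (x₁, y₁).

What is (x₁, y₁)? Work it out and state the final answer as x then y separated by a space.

530 69

[7; 1,2,7,2,1,14] for √59; ℓ=6 ⇒ convergent index 5
k=0  a_k=7  p_k/q_k = 7/1
k=1  a_k=1  p_k/q_k = 8/1
k=2  a_k=2  p_k/q_k = 23/3
k=3  a_k=7  p_k/q_k = 169/22
k=4  a_k=2  p_k/q_k = 361/47
k=5  a_k=1  p_k/q_k = 530/69
(x₁, y₁) = (530, 69);  530² − 59·69² = 1 ✓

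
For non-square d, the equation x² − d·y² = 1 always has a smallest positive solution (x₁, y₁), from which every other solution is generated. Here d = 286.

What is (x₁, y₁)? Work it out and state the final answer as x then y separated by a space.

561835 33222

[16; 1,10,3,3,2,3,3,10,1,32] for √286; ℓ=10 ⇒ convergent index 9
step 0: (16, 1)  from 16·(1,0) + (0,1)
…
step 4: (1911, 113)  from 3·(575,34) + (186,11)
…
step 8: (512132, 30283)  from 10·(49703,2939) + (15102,893)
step 9: (561835, 33222)  from 1·(512132,30283) + (49703,2939)
→ (561835, 33222).  Check: 561835²=315658567225, 286·33222²=315658567224, difference 1.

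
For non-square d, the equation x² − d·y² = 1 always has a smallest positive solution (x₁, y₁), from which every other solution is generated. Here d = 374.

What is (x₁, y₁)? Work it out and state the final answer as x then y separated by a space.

3365 174

[19; 2,1,18,1,2,38] for √374; ℓ=6 ⇒ convergent index 5
k=0  a_k=19  p_k/q_k = 19/1
…
k=2  a_k=1  p_k/q_k = 58/3
…
k=4  a_k=1  p_k/q_k = 1141/59
k=5  a_k=2  p_k/q_k = 3365/174
→ (3365, 174).  Check: 3365²=11323225, 374·174²=11323224, difference 1.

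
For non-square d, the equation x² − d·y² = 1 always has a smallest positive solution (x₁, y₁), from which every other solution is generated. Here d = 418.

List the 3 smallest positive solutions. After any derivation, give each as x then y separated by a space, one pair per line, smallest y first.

33857 1656
2292592897 112134384
155240635393601 7593067676520

√418 → a₀=20, period (2,4,20,4,2,40); ℓ=6 even so k=5
k=0  a_k=20  p_k/q_k = 20/1
k=1  a_k=2  p_k/q_k = 41/2
…
k=3  a_k=20  p_k/q_k = 3721/182
k=4  a_k=4  p_k/q_k = 15068/737
k=5  a_k=2  p_k/q_k = 33857/1656
→ (33857, 1656).  Check: 33857²=1146296449, 418·1656²=1146296448, difference 1.
k=2:  x_2 = 33857·33857+418·1656·1656 = 2292592897,  y_2 = 33857·1656+1656·33857 = 112134384
k=3:  x_3 = 33857·2292592897+418·1656·112134384 = 155240635393601,  y_3 = 33857·112134384+1656·2292592897 = 7593067676520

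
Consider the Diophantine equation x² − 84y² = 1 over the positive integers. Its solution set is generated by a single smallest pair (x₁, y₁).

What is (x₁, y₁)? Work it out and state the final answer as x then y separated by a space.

√84 = [9; 6,18, …], period ℓ=2 (even) → k=1
a_0=9:  p_0=9·1+0=9,  q_0=9·0+1=1
a_1=6:  p_1=6·9+1=55,  q_1=6·1+0=6
fundamental: x₁=55, y₁=6  (since 3025 − 84·36 = 1)

55 6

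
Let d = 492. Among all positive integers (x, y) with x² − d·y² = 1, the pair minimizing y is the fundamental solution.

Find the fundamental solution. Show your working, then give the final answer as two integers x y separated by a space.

29767 1342

[22; 5,1,1,10,1,1,5,44] for √492; ℓ=8 ⇒ convergent index 7
i=0: a=22 ⇒ p=22, q=1
i=1: a=5 ⇒ p=111, q=5
i=2: a=1 ⇒ p=133, q=6
i=3: a=1 ⇒ p=244, q=11
i=4: a=10 ⇒ p=2573, q=116
i=5: a=1 ⇒ p=2817, q=127
i=6: a=1 ⇒ p=5390, q=243
i=7: a=5 ⇒ p=29767, q=1342
→ (29767, 1342).  Check: 29767²=886074289, 492·1342²=886074288, difference 1.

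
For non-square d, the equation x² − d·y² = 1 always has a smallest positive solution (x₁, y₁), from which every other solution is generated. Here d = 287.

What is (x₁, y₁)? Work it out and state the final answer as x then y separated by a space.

288 17

[16; 1,15,1,32] for √287; ℓ=4 ⇒ convergent index 3
k=0  a_k=16  p_k/q_k = 16/1
…
k=2  a_k=15  p_k/q_k = 271/16
k=3  a_k=1  p_k/q_k = 288/17
fundamental: x₁=288, y₁=17  (since 82944 − 287·289 = 1)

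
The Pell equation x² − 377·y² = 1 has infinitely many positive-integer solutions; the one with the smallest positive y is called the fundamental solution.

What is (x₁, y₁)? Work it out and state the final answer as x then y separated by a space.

233 12

[19; 2,2,2,38] for √377; ℓ=4 ⇒ convergent index 3
i=0: a=19 ⇒ p=19, q=1
i=1: a=2 ⇒ p=39, q=2
i=2: a=2 ⇒ p=97, q=5
i=3: a=2 ⇒ p=233, q=12
fundamental: x₁=233, y₁=12  (since 54289 − 377·144 = 1)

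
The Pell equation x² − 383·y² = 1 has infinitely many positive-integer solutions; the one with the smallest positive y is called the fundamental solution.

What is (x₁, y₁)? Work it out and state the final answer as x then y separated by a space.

18768 959

d=383: √d = [19; 1,1,3,19,3,1,1,38] (ℓ=8, even), read p_7/q_7
a_0=19:  p_0=19·1+0=19,  q_0=19·0+1=1
a_1=1:  p_1=1·19+1=20,  q_1=1·1+0=1
…
a_6=1:  p_6=1·8063+2642=10705,  q_6=1·412+135=547
a_7=1:  p_7=1·10705+8063=18768,  q_7=1·547+412=959
(x₁, y₁) = (18768, 959);  18768² − 383·959² = 1 ✓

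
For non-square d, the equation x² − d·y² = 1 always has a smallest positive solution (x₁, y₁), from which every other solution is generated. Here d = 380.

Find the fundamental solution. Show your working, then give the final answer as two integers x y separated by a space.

39 2

√380 = [19; 2,38, …], period ℓ=2 (even) → k=1
step 0: (19, 1)  from 19·(1,0) + (0,1)
step 1: (39, 2)  from 2·(19,1) + (1,0)
fundamental: x₁=39, y₁=2  (since 1521 − 380·4 = 1)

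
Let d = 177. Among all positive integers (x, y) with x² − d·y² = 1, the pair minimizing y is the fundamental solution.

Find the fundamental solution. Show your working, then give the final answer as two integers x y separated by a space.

62423 4692

[13; 3,3,2,8,2,3,3,26] for √177; ℓ=8 ⇒ convergent index 7
a_0=13:  p_0=13·1+0=13,  q_0=13·0+1=1
…
a_3=2:  p_3=2·133+40=306,  q_3=2·10+3=23
…
a_6=3:  p_6=3·5468+2581=18985,  q_6=3·411+194=1427
a_7=3:  p_7=3·18985+5468=62423,  q_7=3·1427+411=4692
fundamental: x₁=62423, y₁=4692  (since 3896630929 − 177·22014864 = 1)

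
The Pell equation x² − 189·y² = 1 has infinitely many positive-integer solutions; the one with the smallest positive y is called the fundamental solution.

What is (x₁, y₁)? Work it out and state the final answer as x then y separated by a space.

√189 → a₀=13, period (1,2,1,26); ℓ=4 even so k=3
step 0: (13, 1)  from 13·(1,0) + (0,1)
step 1: (14, 1)  from 1·(13,1) + (1,0)
step 2: (41, 3)  from 2·(14,1) + (13,1)
step 3: (55, 4)  from 1·(41,3) + (14,1)
→ (55, 4).  Check: 55²=3025, 189·4²=3024, difference 1.

55 4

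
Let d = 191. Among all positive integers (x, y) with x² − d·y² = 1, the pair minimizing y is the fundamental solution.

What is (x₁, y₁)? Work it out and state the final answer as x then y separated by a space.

8994000 650783

√191 → a₀=13, period (1,4,1,1,3,…,4,1,26); ℓ=16 even so k=15
k=0  a_k=13  p_k/q_k = 13/1
k=1  a_k=1  p_k/q_k = 14/1
k=2  a_k=4  p_k/q_k = 69/5
…
k=4  a_k=1  p_k/q_k = 152/11
…
k=6  a_k=2  p_k/q_k = 1230/89
…
k=9  a_k=2  p_k/q_k = 83433/6037
k=10  a_k=2  p_k/q_k = 207083/14984
…
k=12  a_k=1  p_k/q_k = 911765/65973
…
k=14  a_k=4  p_k/q_k = 7377553/533821
k=15  a_k=1  p_k/q_k = 8994000/650783
(x₁, y₁) = (8994000, 650783);  8994000² − 191·650783² = 1 ✓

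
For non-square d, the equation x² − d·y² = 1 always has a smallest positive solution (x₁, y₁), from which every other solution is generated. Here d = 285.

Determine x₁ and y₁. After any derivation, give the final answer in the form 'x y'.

√285 = [16; 1,7,2,7,1,32, …], period ℓ=6 (even) → k=5
k=0  a_k=16  p_k/q_k = 16/1
…
k=4  a_k=7  p_k/q_k = 2144/127
k=5  a_k=1  p_k/q_k = 2431/144
(x₁, y₁) = (2431, 144);  2431² − 285·144² = 1 ✓

2431 144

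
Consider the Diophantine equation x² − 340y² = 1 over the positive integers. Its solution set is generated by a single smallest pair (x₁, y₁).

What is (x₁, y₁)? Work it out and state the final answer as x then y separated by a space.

√340 = [18; 2,3,1,1,1,…,3,2,36, …], period ℓ=14 (even) → k=13
step 0: (18, 1)  from 18·(1,0) + (0,1)
…
step 2: (129, 7)  from 3·(37,2) + (18,1)
…
step 4: (295, 16)  from 1·(166,9) + (129,7)
step 5: (461, 25)  from 1·(295,16) + (166,9)
…
step 7: (6509, 353)  from 8·(756,41) + (461,25)
step 8: (7265, 394)  from 1·(6509,353) + (756,41)
step 9: (13774, 747)  from 1·(7265,394) + (6509,353)
…
step 11: (34813, 1888)  from 1·(21039,1141) + (13774,747)
step 12: (125478, 6805)  from 3·(34813,1888) + (21039,1141)
step 13: (285769, 15498)  from 2·(125478,6805) + (34813,1888)
(x₁, y₁) = (285769, 15498);  285769² − 340·15498² = 1 ✓

285769 15498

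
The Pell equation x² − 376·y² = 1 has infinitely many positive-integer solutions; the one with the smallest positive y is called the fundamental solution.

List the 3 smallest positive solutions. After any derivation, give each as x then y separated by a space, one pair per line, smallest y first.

d=376: √d = [19; 2,1,1,3,1,…,1,2,38] (ℓ=16, even), read p_15/q_15
step 0: (19, 1)  from 19·(1,0) + (0,1)
…
step 13: (468441, 24158)  from 1·(368986,19029) + (99455,5129)
step 14: (837427, 43187)  from 1·(468441,24158) + (368986,19029)
step 15: (2143295, 110532)  from 2·(837427,43187) + (468441,24158)
fundamental: x₁=2143295, y₁=110532  (since 4593713457025 − 376·12217323024 = 1)
(x_2, y_2) = (2143295·2143295 + 376·110532·110532, 2143295·110532 + 110532·2143295) = (9187426914049, 473805365880)
(x_3, y_3) = (2143295·9187426914049 + 376·110532·473805365880, 2143295·473805365880 + 110532·9187426914049) = (39382732335491159615, 2031009343327438668)

2143295 110532
9187426914049 473805365880
39382732335491159615 2031009343327438668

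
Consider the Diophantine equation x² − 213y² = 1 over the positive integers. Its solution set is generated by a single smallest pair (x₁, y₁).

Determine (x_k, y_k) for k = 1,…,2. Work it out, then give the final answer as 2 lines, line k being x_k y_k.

194399 13320
75581942401 5178789360

[14; 1,1,2,6,1,8,1,6,2,1,1,28] for √213; ℓ=12 ⇒ convergent index 11
step 0: (14, 1)  from 14·(1,0) + (0,1)
step 1: (15, 1)  from 1·(14,1) + (1,0)
step 2: (29, 2)  from 1·(15,1) + (14,1)
…
step 5: (540, 37)  from 1·(467,32) + (73,5)
…
step 10: (115574, 7919)  from 1·(78825,5401) + (36749,2518)
step 11: (194399, 13320)  from 1·(115574,7919) + (78825,5401)
(x₁, y₁) = (194399, 13320);  194399² − 213·13320² = 1 ✓
(x_2, y_2) = (194399·194399 + 213·13320·13320, 194399·13320 + 13320·194399) = (75581942401, 5178789360)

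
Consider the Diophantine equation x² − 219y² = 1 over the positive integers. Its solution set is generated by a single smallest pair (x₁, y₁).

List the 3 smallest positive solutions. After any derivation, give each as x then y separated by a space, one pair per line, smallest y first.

[14; 1,3,1,28] for √219; ℓ=4 ⇒ convergent index 3
step 0: (14, 1)  from 14·(1,0) + (0,1)
…
step 2: (59, 4)  from 3·(15,1) + (14,1)
step 3: (74, 5)  from 1·(59,4) + (15,1)
→ (74, 5).  Check: 74²=5476, 219·5²=5475, difference 1.
k=2:  x_2 = 74·74+219·5·5 = 10951,  y_2 = 74·5+5·74 = 740
k=3:  x_3 = 74·10951+219·5·740 = 1620674,  y_3 = 74·740+5·10951 = 109515

74 5
10951 740
1620674 109515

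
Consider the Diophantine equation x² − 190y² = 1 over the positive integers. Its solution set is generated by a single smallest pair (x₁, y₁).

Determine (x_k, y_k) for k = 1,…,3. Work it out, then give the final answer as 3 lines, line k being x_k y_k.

d=190: √d = [13; 1,3,1,1,1,…,3,1,26] (ℓ=14, even), read p_13/q_13
step 0: (13, 1)  from 13·(1,0) + (0,1)
step 1: (14, 1)  from 1·(13,1) + (1,0)
step 2: (55, 4)  from 3·(14,1) + (13,1)
step 3: (69, 5)  from 1·(55,4) + (14,1)
…
step 9: (4149, 301)  from 1·(2936,213) + (1213,88)
…
step 12: (40787, 2959)  from 3·(11234,815) + (7085,514)
step 13: (52021, 3774)  from 1·(40787,2959) + (11234,815)
→ (52021, 3774).  Check: 52021²=2706184441, 190·3774²=2706184440, difference 1.
(x_2, y_2) = (52021·52021 + 190·3774·3774, 52021·3774 + 3774·52021) = (5412368881, 392654508)
(x_3, y_3) = (52021·5412368881 + 190·3774·392654508, 52021·392654508 + 3774·5412368881) = (563113683064981, 40852560317562)

52021 3774
5412368881 392654508
563113683064981 40852560317562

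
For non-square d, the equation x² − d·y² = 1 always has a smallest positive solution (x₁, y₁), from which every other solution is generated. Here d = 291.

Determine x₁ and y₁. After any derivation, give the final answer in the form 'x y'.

290 17

[17; 17,34] for √291; ℓ=2 ⇒ convergent index 1
k=0  a_k=17  p_k/q_k = 17/1
k=1  a_k=17  p_k/q_k = 290/17
(x₁, y₁) = (290, 17);  290² − 291·17² = 1 ✓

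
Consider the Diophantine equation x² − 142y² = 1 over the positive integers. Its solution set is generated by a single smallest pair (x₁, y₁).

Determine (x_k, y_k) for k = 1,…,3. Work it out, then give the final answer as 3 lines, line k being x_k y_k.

d=142: √d = [11; 1,10,1,22] (ℓ=4, even), read p_3/q_3
step 0: (11, 1)  from 11·(1,0) + (0,1)
step 1: (12, 1)  from 1·(11,1) + (1,0)
step 2: (131, 11)  from 10·(12,1) + (11,1)
step 3: (143, 12)  from 1·(131,11) + (12,1)
(x₁, y₁) = (143, 12);  143² − 142·12² = 1 ✓
n=2: (143,12)∘(143,12) = (143·143+142·12·12, 143·12+12·143) = (40897,3432)
n=3: (40897,3432)∘(143,12) = (143·40897+142·12·3432, 143·3432+12·40897) = (11696399,981540)

143 12
40897 3432
11696399 981540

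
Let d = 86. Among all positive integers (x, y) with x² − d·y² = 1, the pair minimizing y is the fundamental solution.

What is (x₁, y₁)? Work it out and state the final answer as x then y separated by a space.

[9; 3,1,1,1,8,1,1,1,3,18] for √86; ℓ=10 ⇒ convergent index 9
a_0=9:  p_0=9·1+0=9,  q_0=9·0+1=1
…
a_2=1:  p_2=1·28+9=37,  q_2=1·3+1=4
…
a_4=1:  p_4=1·65+37=102,  q_4=1·7+4=11
a_5=8:  p_5=8·102+65=881,  q_5=8·11+7=95
…
a_7=1:  p_7=1·983+881=1864,  q_7=1·106+95=201
a_8=1:  p_8=1·1864+983=2847,  q_8=1·201+106=307
a_9=3:  p_9=3·2847+1864=10405,  q_9=3·307+201=1122
fundamental: x₁=10405, y₁=1122  (since 108264025 − 86·1258884 = 1)

10405 1122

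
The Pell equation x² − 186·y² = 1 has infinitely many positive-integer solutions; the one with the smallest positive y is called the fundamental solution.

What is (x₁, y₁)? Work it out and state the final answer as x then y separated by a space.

√186 → a₀=13, period (1,1,1,3,4,3,1,1,1,26); ℓ=10 even so k=9
i=0: a=13 ⇒ p=13, q=1
…
i=3: a=1 ⇒ p=41, q=3
…
i=5: a=4 ⇒ p=641, q=47
i=6: a=3 ⇒ p=2073, q=152
…
i=8: a=1 ⇒ p=4787, q=351
i=9: a=1 ⇒ p=7501, q=550
fundamental: x₁=7501, y₁=550  (since 56265001 − 186·302500 = 1)

7501 550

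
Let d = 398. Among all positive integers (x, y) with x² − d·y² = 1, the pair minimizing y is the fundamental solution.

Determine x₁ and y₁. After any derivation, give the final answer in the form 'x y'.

399 20

√398 → a₀=19, period (1,18,1,38); ℓ=4 even so k=3
k=0  a_k=19  p_k/q_k = 19/1
…
k=2  a_k=18  p_k/q_k = 379/19
k=3  a_k=1  p_k/q_k = 399/20
→ (399, 20).  Check: 399²=159201, 398·20²=159200, difference 1.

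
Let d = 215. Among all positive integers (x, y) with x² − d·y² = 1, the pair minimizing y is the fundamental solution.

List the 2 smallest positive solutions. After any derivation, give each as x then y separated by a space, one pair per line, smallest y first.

44 3
3871 264

[14; 1,1,1,28] for √215; ℓ=4 ⇒ convergent index 3
step 0: (14, 1)  from 14·(1,0) + (0,1)
step 1: (15, 1)  from 1·(14,1) + (1,0)
step 2: (29, 2)  from 1·(15,1) + (14,1)
step 3: (44, 3)  from 1·(29,2) + (15,1)
fundamental: x₁=44, y₁=3  (since 1936 − 215·9 = 1)
k=2:  x_2 = 44·44+215·3·3 = 3871,  y_2 = 44·3+3·44 = 264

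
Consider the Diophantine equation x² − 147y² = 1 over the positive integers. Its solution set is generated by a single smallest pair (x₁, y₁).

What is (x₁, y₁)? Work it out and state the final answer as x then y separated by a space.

[12; 8,24] for √147; ℓ=2 ⇒ convergent index 1
step 0: (12, 1)  from 12·(1,0) + (0,1)
step 1: (97, 8)  from 8·(12,1) + (1,0)
→ (97, 8).  Check: 97²=9409, 147·8²=9408, difference 1.

97 8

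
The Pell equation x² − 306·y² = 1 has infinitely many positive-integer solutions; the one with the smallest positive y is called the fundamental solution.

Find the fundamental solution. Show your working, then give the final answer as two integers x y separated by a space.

[17; 2,34] for √306; ℓ=2 ⇒ convergent index 1
i=0: a=17 ⇒ p=17, q=1
i=1: a=2 ⇒ p=35, q=2
→ (35, 2).  Check: 35²=1225, 306·2²=1224, difference 1.

35 2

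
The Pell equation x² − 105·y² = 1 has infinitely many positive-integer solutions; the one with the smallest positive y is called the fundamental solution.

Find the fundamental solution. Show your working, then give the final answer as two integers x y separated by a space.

d=105: √d = [10; 4,20] (ℓ=2, even), read p_1/q_1
a_0=10:  p_0=10·1+0=10,  q_0=10·0+1=1
a_1=4:  p_1=4·10+1=41,  q_1=4·1+0=4
→ (41, 4).  Check: 41²=1681, 105·4²=1680, difference 1.

41 4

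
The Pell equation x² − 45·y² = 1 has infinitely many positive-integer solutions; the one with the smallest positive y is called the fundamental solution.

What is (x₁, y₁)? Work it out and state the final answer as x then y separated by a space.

√45 = [6; 1,2,2,2,1,12, …], period ℓ=6 (even) → k=5
a_0=6:  p_0=6·1+0=6,  q_0=6·0+1=1
a_1=1:  p_1=1·6+1=7,  q_1=1·1+0=1
…
a_4=2:  p_4=2·47+20=114,  q_4=2·7+3=17
a_5=1:  p_5=1·114+47=161,  q_5=1·17+7=24
(x₁, y₁) = (161, 24);  161² − 45·24² = 1 ✓

161 24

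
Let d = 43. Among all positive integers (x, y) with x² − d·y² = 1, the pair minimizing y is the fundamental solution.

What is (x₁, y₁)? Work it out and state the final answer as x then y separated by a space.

3482 531

d=43: √d = [6; 1,1,3,1,5,1,3,1,1,12] (ℓ=10, even), read p_9/q_9
step 0: (6, 1)  from 6·(1,0) + (0,1)
step 1: (7, 1)  from 1·(6,1) + (1,0)
…
step 4: (59, 9)  from 1·(46,7) + (13,2)
step 5: (341, 52)  from 5·(59,9) + (46,7)
step 6: (400, 61)  from 1·(341,52) + (59,9)
…
step 8: (1941, 296)  from 1·(1541,235) + (400,61)
step 9: (3482, 531)  from 1·(1941,296) + (1541,235)
(x₁, y₁) = (3482, 531);  3482² − 43·531² = 1 ✓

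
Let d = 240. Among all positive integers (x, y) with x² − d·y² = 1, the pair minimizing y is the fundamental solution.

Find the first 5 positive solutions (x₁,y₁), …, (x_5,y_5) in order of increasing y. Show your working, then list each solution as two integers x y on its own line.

√240 → a₀=15, period (2,30); ℓ=2 even so k=1
k=0  a_k=15  p_k/q_k = 15/1
k=1  a_k=2  p_k/q_k = 31/2
→ (31, 2).  Check: 31²=961, 240·2²=960, difference 1.
k=2:  x_2 = 31·31+240·2·2 = 1921,  y_2 = 31·2+2·31 = 124
k=3:  x_3 = 31·1921+240·2·124 = 119071,  y_3 = 31·124+2·1921 = 7686
k=4:  x_4 = 31·119071+240·2·7686 = 7380481,  y_4 = 31·7686+2·119071 = 476408
k=5:  x_5 = 31·7380481+240·2·476408 = 457470751,  y_5 = 31·476408+2·7380481 = 29529610

31 2
1921 124
119071 7686
7380481 476408
457470751 29529610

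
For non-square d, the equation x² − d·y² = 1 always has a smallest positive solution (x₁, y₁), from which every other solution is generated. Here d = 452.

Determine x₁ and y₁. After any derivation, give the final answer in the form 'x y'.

1204353 56648

[21; 3,1,5,3,10,3,5,1,3,42] for √452; ℓ=10 ⇒ convergent index 9
k=0  a_k=21  p_k/q_k = 21/1
k=1  a_k=3  p_k/q_k = 64/3
k=2  a_k=1  p_k/q_k = 85/4
k=3  a_k=5  p_k/q_k = 489/23
k=4  a_k=3  p_k/q_k = 1552/73
…
k=6  a_k=3  p_k/q_k = 49579/2332
k=7  a_k=5  p_k/q_k = 263904/12413
k=8  a_k=1  p_k/q_k = 313483/14745
k=9  a_k=3  p_k/q_k = 1204353/56648
→ (1204353, 56648).  Check: 1204353²=1450466148609, 452·56648²=1450466148608, difference 1.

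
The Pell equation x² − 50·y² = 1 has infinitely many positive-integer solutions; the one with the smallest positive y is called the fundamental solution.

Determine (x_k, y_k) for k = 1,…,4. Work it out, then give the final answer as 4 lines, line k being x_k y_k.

99 14
19601 2772
3880899 548842
768398401 108667944

d=50: √d = [7; 14] (ℓ=1, odd), read p_1/q_1
step 0: (7, 1)  from 7·(1,0) + (0,1)
step 1: (99, 14)  from 14·(7,1) + (1,0)
fundamental: x₁=99, y₁=14  (since 9801 − 50·196 = 1)
n=2: (99,14)∘(99,14) = (99·99+50·14·14, 99·14+14·99) = (19601,2772)
n=3: (19601,2772)∘(99,14) = (99·19601+50·14·2772, 99·2772+14·19601) = (3880899,548842)
n=4: (3880899,548842)∘(99,14) = (99·3880899+50·14·548842, 99·548842+14·3880899) = (768398401,108667944)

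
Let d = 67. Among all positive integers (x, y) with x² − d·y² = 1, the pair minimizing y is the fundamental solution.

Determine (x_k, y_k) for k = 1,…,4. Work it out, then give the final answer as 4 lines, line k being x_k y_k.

[8; 5,2,1,1,7,1,1,2,5,16] for √67; ℓ=10 ⇒ convergent index 9
i=0: a=8 ⇒ p=8, q=1
i=1: a=5 ⇒ p=41, q=5
…
i=4: a=1 ⇒ p=221, q=27
i=5: a=7 ⇒ p=1678, q=205
i=6: a=1 ⇒ p=1899, q=232
…
i=8: a=2 ⇒ p=9053, q=1106
i=9: a=5 ⇒ p=48842, q=5967
fundamental: x₁=48842, y₁=5967  (since 2385540964 − 67·35605089 = 1)
(x_2, y_2) = (48842·48842 + 67·5967·5967, 48842·5967 + 5967·48842) = (4771081927, 582880428)
(x_3, y_3) = (48842·4771081927 + 67·5967·582880428, 48842·582880428 + 5967·4771081927) = (466058366908226, 56938091722785)
(x_4, y_4) = (48842·466058366908226 + 67·5967·56938091722785, 48842·56938091722785 + 5967·466058366908226) = (45526445508292066657, 5561940551265649512)

48842 5967
4771081927 582880428
466058366908226 56938091722785
45526445508292066657 5561940551265649512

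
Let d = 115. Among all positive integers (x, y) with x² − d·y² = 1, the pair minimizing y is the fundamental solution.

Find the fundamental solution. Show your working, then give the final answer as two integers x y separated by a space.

[10; 1,2,1,1,1,1,1,2,1,20] for √115; ℓ=10 ⇒ convergent index 9
k=0  a_k=10  p_k/q_k = 10/1
k=1  a_k=1  p_k/q_k = 11/1
k=2  a_k=2  p_k/q_k = 32/3
…
k=5  a_k=1  p_k/q_k = 118/11
…
k=8  a_k=2  p_k/q_k = 815/76
k=9  a_k=1  p_k/q_k = 1126/105
(x₁, y₁) = (1126, 105);  1126² − 115·105² = 1 ✓

1126 105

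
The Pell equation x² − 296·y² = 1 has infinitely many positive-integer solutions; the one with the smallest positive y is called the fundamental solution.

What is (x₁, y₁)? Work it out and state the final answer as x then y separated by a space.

3699 215

d=296: √d = [17; 4,1,7,1,4,34] (ℓ=6, even), read p_5/q_5
i=0: a=17 ⇒ p=17, q=1
i=1: a=4 ⇒ p=69, q=4
i=2: a=1 ⇒ p=86, q=5
i=3: a=7 ⇒ p=671, q=39
i=4: a=1 ⇒ p=757, q=44
i=5: a=4 ⇒ p=3699, q=215
fundamental: x₁=3699, y₁=215  (since 13682601 − 296·46225 = 1)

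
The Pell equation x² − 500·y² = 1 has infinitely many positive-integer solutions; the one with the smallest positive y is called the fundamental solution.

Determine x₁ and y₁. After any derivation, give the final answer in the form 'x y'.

930249 41602

[22; 2,1,3,2,1,…,1,2,44] for √500; ℓ=14 ⇒ convergent index 13
step 0: (22, 1)  from 22·(1,0) + (0,1)
step 1: (45, 2)  from 2·(22,1) + (1,0)
…
step 3: (246, 11)  from 3·(67,3) + (45,2)
…
step 5: (805, 36)  from 1·(559,25) + (246,11)
step 6: (1364, 61)  from 1·(805,36) + (559,25)
…
step 8: (15809, 707)  from 1·(14445,646) + (1364,61)
step 9: (30254, 1353)  from 1·(15809,707) + (14445,646)
…
step 11: (259205, 11592)  from 3·(76317,3413) + (30254,1353)
step 12: (335522, 15005)  from 1·(259205,11592) + (76317,3413)
step 13: (930249, 41602)  from 2·(335522,15005) + (259205,11592)
→ (930249, 41602).  Check: 930249²=865363202001, 500·41602²=865363202000, difference 1.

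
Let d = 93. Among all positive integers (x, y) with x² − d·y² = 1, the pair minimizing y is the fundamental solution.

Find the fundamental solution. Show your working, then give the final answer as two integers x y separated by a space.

12151 1260

d=93: √d = [9; 1,1,1,4,6,4,1,1,1,18] (ℓ=10, even), read p_9/q_9
a_0=9:  p_0=9·1+0=9,  q_0=9·0+1=1
…
a_7=1:  p_7=1·3491+839=4330,  q_7=1·362+87=449
a_8=1:  p_8=1·4330+3491=7821,  q_8=1·449+362=811
a_9=1:  p_9=1·7821+4330=12151,  q_9=1·811+449=1260
(x₁, y₁) = (12151, 1260);  12151² − 93·1260² = 1 ✓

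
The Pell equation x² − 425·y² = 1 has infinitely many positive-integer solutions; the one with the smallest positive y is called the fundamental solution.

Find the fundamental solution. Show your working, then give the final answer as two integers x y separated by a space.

143649 6968

[20; 1,1,1,1,1,1,40] for √425; ℓ=7 ⇒ convergent index 13
a_0=20:  p_0=20·1+0=20,  q_0=20·0+1=1
…
a_2=1:  p_2=1·21+20=41,  q_2=1·1+1=2
…
a_5=1:  p_5=1·103+62=165,  q_5=1·5+3=8
…
a_8=1:  p_8=1·10885+268=11153,  q_8=1·528+13=541
…
a_12=1:  p_12=1·55229+33191=88420,  q_12=1·2679+1610=4289
a_13=1:  p_13=1·88420+55229=143649,  q_13=1·4289+2679=6968
→ (143649, 6968).  Check: 143649²=20635035201, 425·6968²=20635035200, difference 1.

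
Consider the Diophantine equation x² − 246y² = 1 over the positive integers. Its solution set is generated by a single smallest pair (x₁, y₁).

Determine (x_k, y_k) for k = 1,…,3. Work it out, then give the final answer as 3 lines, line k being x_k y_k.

88805 5662
15772656049 1005627820
2801381440774085 178609557104538

d=246: √d = [15; 1,2,5,1,14,1,5,2,1,30] (ℓ=10, even), read p_9/q_9
a_0=15:  p_0=15·1+0=15,  q_0=15·0+1=1
a_1=1:  p_1=1·15+1=16,  q_1=1·1+0=1
a_2=2:  p_2=2·16+15=47,  q_2=2·1+1=3
a_3=5:  p_3=5·47+16=251,  q_3=5·3+1=16
a_4=1:  p_4=1·251+47=298,  q_4=1·16+3=19
a_5=14:  p_5=14·298+251=4423,  q_5=14·19+16=282
a_6=1:  p_6=1·4423+298=4721,  q_6=1·282+19=301
…
a_8=2:  p_8=2·28028+4721=60777,  q_8=2·1787+301=3875
a_9=1:  p_9=1·60777+28028=88805,  q_9=1·3875+1787=5662
→ (88805, 5662).  Check: 88805²=7886328025, 246·5662²=7886328024, difference 1.
(88805+5662√246)^2 = 15772656049 + 1005627820√246
(88805+5662√246)^3 = 2801381440774085 + 178609557104538√246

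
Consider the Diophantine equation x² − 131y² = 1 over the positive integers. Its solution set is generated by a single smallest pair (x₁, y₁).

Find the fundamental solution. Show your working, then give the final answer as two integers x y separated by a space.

10610 927

d=131: √d = [11; 2,4,11,4,2,22] (ℓ=6, even), read p_5/q_5
k=0  a_k=11  p_k/q_k = 11/1
…
k=4  a_k=4  p_k/q_k = 4727/413
k=5  a_k=2  p_k/q_k = 10610/927
fundamental: x₁=10610, y₁=927  (since 112572100 − 131·859329 = 1)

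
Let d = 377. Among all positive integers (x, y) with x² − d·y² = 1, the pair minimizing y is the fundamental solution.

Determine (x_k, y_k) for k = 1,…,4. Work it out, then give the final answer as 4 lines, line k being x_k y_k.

233 12
108577 5592
50596649 2605860
23577929857 1214325168

√377 = [19; 2,2,2,38, …], period ℓ=4 (even) → k=3
a_0=19:  p_0=19·1+0=19,  q_0=19·0+1=1
…
a_2=2:  p_2=2·39+19=97,  q_2=2·2+1=5
a_3=2:  p_3=2·97+39=233,  q_3=2·5+2=12
→ (233, 12).  Check: 233²=54289, 377·12²=54288, difference 1.
n=2: (233,12)∘(233,12) = (233·233+377·12·12, 233·12+12·233) = (108577,5592)
n=3: (108577,5592)∘(233,12) = (233·108577+377·12·5592, 233·5592+12·108577) = (50596649,2605860)
n=4: (50596649,2605860)∘(233,12) = (233·50596649+377·12·2605860, 233·2605860+12·50596649) = (23577929857,1214325168)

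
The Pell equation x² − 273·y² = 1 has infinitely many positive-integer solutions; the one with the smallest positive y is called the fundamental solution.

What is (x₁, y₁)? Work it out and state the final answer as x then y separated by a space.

d=273: √d = [16; 1,1,10,1,1,32] (ℓ=6, even), read p_5/q_5
k=0  a_k=16  p_k/q_k = 16/1
k=1  a_k=1  p_k/q_k = 17/1
k=2  a_k=1  p_k/q_k = 33/2
k=3  a_k=10  p_k/q_k = 347/21
k=4  a_k=1  p_k/q_k = 380/23
k=5  a_k=1  p_k/q_k = 727/44
(x₁, y₁) = (727, 44);  727² − 273·44² = 1 ✓

727 44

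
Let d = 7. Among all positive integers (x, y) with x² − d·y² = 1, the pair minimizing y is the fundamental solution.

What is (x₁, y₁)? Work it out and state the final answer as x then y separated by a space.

√7 = [2; 1,1,1,4, …], period ℓ=4 (even) → k=3
a_0=2:  p_0=2·1+0=2,  q_0=2·0+1=1
a_1=1:  p_1=1·2+1=3,  q_1=1·1+0=1
a_2=1:  p_2=1·3+2=5,  q_2=1·1+1=2
a_3=1:  p_3=1·5+3=8,  q_3=1·2+1=3
(x₁, y₁) = (8, 3);  8² − 7·3² = 1 ✓

8 3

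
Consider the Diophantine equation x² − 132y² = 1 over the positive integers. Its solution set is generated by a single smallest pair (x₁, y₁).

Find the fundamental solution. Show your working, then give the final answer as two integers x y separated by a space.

√132 → a₀=11, period (2,22); ℓ=2 even so k=1
a_0=11:  p_0=11·1+0=11,  q_0=11·0+1=1
a_1=2:  p_1=2·11+1=23,  q_1=2·1+0=2
(x₁, y₁) = (23, 2);  23² − 132·2² = 1 ✓

23 2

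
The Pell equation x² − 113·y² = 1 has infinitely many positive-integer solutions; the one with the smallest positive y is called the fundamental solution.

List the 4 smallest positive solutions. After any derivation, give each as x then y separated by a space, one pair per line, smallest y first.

1204353 113296
2900932297217 272896754976
6987493029899166849 657328051091107760
16830816386073401651890177 1583310020631184911403584

√113 → a₀=10, period (1,1,1,2,2,1,1,1,20); ℓ=9 odd so k=17
k=0  a_k=10  p_k/q_k = 10/1
k=1  a_k=1  p_k/q_k = 11/1
…
k=3  a_k=1  p_k/q_k = 32/3
k=4  a_k=2  p_k/q_k = 85/8
k=5  a_k=2  p_k/q_k = 202/19
…
k=7  a_k=1  p_k/q_k = 489/46
…
k=12  a_k=1  p_k/q_k = 49579/4664
k=13  a_k=2  p_k/q_k = 131952/12413
…
k=16  a_k=1  p_k/q_k = 758918/71393
k=17  a_k=1  p_k/q_k = 1204353/113296
fundamental: x₁=1204353, y₁=113296  (since 1450466148609 − 113·12835983616 = 1)
(1204353+113296√113)^2 = 2900932297217 + 272896754976√113
(1204353+113296√113)^3 = 6987493029899166849 + 657328051091107760√113
(1204353+113296√113)^4 = 16830816386073401651890177 + 1583310020631184911403584√113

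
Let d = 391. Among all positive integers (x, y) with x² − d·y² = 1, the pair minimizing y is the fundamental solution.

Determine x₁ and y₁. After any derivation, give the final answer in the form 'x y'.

√391 → a₀=19, period (1,3,2,2,1,…,3,1,38); ℓ=16 even so k=15
step 0: (19, 1)  from 19·(1,0) + (0,1)
…
step 3: (178, 9)  from 2·(79,4) + (20,1)
step 4: (435, 22)  from 2·(178,9) + (79,4)
step 5: (613, 31)  from 1·(435,22) + (178,9)
step 6: (1048, 53)  from 1·(613,31) + (435,22)
step 7: (2709, 137)  from 2·(1048,53) + (613,31)
step 8: (52519, 2656)  from 19·(2709,137) + (1048,53)
step 9: (107747, 5449)  from 2·(52519,2656) + (2709,137)
…
step 13: (1660597, 83980)  from 2·(696292,35213) + (268013,13554)
step 14: (5678083, 287153)  from 3·(1660597,83980) + (696292,35213)
step 15: (7338680, 371133)  from 1·(5678083,287153) + (1660597,83980)
(x₁, y₁) = (7338680, 371133);  7338680² − 391·371133² = 1 ✓

7338680 371133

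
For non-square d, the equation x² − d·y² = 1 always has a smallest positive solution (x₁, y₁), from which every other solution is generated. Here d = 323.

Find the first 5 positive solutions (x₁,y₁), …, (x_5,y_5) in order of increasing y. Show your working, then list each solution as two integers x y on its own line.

18 1
647 36
23274 1295
837217 46584
30116538 1675729

√323 = [17; 1,34, …], period ℓ=2 (even) → k=1
step 0: (17, 1)  from 17·(1,0) + (0,1)
step 1: (18, 1)  from 1·(17,1) + (1,0)
fundamental: x₁=18, y₁=1  (since 324 − 323·1 = 1)
k=2:  x_2 = 18·18+323·1·1 = 647,  y_2 = 18·1+1·18 = 36
k=3:  x_3 = 18·647+323·1·36 = 23274,  y_3 = 18·36+1·647 = 1295
k=4:  x_4 = 18·23274+323·1·1295 = 837217,  y_4 = 18·1295+1·23274 = 46584
k=5:  x_5 = 18·837217+323·1·46584 = 30116538,  y_5 = 18·46584+1·837217 = 1675729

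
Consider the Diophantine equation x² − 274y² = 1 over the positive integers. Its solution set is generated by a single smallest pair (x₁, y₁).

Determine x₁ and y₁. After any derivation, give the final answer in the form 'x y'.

3959299 239190

√274 → a₀=16, period (1,1,4,4,1,1,32); ℓ=7 odd so k=13
step 0: (16, 1)  from 16·(1,0) + (0,1)
step 1: (17, 1)  from 1·(16,1) + (1,0)
step 2: (33, 2)  from 1·(17,1) + (16,1)
…
step 7: (45802, 2767)  from 32·(1407,85) + (778,47)
…
step 10: (419253, 25328)  from 4·(93011,5619) + (47209,2852)
step 11: (1770023, 106931)  from 4·(419253,25328) + (93011,5619)
step 12: (2189276, 132259)  from 1·(1770023,106931) + (419253,25328)
step 13: (3959299, 239190)  from 1·(2189276,132259) + (1770023,106931)
(x₁, y₁) = (3959299, 239190);  3959299² − 274·239190² = 1 ✓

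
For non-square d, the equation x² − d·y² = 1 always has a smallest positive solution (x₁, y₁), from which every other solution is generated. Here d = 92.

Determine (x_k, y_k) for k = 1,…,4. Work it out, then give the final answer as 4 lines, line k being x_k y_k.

1151 120
2649601 276240
6099380351 635904360
14040770918401 1463851560480

[9; 1,1,2,4,2,1,1,18] for √92; ℓ=8 ⇒ convergent index 7
k=0  a_k=9  p_k/q_k = 9/1
…
k=6  a_k=1  p_k/q_k = 681/71
k=7  a_k=1  p_k/q_k = 1151/120
fundamental: x₁=1151, y₁=120  (since 1324801 − 92·14400 = 1)
(1151+120√92)^2 = 2649601 + 276240√92
(1151+120√92)^3 = 6099380351 + 635904360√92
(1151+120√92)^4 = 14040770918401 + 1463851560480√92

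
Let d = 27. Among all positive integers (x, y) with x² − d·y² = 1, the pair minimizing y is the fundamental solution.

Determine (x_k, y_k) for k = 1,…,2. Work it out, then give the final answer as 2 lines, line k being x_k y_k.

26 5
1351 260

[5; 5,10] for √27; ℓ=2 ⇒ convergent index 1
k=0  a_k=5  p_k/q_k = 5/1
k=1  a_k=5  p_k/q_k = 26/5
fundamental: x₁=26, y₁=5  (since 676 − 27·25 = 1)
(x_2, y_2) = (26·26 + 27·5·5, 26·5 + 5·26) = (1351, 260)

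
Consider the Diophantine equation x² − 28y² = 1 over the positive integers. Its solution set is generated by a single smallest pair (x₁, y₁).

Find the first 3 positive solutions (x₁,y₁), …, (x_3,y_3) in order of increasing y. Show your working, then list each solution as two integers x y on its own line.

127 24
32257 6096
8193151 1548360

√28 = [5; 3,2,3,10, …], period ℓ=4 (even) → k=3
k=0  a_k=5  p_k/q_k = 5/1
k=1  a_k=3  p_k/q_k = 16/3
k=2  a_k=2  p_k/q_k = 37/7
k=3  a_k=3  p_k/q_k = 127/24
fundamental: x₁=127, y₁=24  (since 16129 − 28·576 = 1)
n=2: (127,24)∘(127,24) = (127·127+28·24·24, 127·24+24·127) = (32257,6096)
n=3: (32257,6096)∘(127,24) = (127·32257+28·24·6096, 127·6096+24·32257) = (8193151,1548360)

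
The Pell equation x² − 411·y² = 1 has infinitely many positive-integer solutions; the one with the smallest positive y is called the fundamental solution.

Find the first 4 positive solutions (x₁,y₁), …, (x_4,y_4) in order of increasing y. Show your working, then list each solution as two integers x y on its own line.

49730 2453
4946145799 243975380
491943661118810 24265791292347
48928716529930696801 2413475601692857240

√411 = [20; 3,1,1,1,19,1,1,1,3,40, …], period ℓ=10 (even) → k=9
a_0=20:  p_0=20·1+0=20,  q_0=20·0+1=1
a_1=3:  p_1=3·20+1=61,  q_1=3·1+0=3
…
a_3=1:  p_3=1·81+61=142,  q_3=1·4+3=7
a_4=1:  p_4=1·142+81=223,  q_4=1·7+4=11
a_5=19:  p_5=19·223+142=4379,  q_5=19·11+7=216
a_6=1:  p_6=1·4379+223=4602,  q_6=1·216+11=227
a_7=1:  p_7=1·4602+4379=8981,  q_7=1·227+216=443
a_8=1:  p_8=1·8981+4602=13583,  q_8=1·443+227=670
a_9=3:  p_9=3·13583+8981=49730,  q_9=3·670+443=2453
→ (49730, 2453).  Check: 49730²=2473072900, 411·2453²=2473072899, difference 1.
n=2: (49730,2453)∘(49730,2453) = (49730·49730+411·2453·2453, 49730·2453+2453·49730) = (4946145799,243975380)
n=3: (4946145799,243975380)∘(49730,2453) = (49730·4946145799+411·2453·243975380, 49730·243975380+2453·4946145799) = (491943661118810,24265791292347)
n=4: (491943661118810,24265791292347)∘(49730,2453) = (49730·491943661118810+411·2453·24265791292347, 49730·24265791292347+2453·491943661118810) = (48928716529930696801,2413475601692857240)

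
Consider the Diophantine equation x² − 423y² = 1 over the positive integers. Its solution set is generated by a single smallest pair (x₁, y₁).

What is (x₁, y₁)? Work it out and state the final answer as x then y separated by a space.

4607 224

√423 = [20; 1,1,3,4,3,1,1,40, …], period ℓ=8 (even) → k=7
k=0  a_k=20  p_k/q_k = 20/1
k=1  a_k=1  p_k/q_k = 21/1
k=2  a_k=1  p_k/q_k = 41/2
…
k=5  a_k=3  p_k/q_k = 1995/97
k=6  a_k=1  p_k/q_k = 2612/127
k=7  a_k=1  p_k/q_k = 4607/224
→ (4607, 224).  Check: 4607²=21224449, 423·224²=21224448, difference 1.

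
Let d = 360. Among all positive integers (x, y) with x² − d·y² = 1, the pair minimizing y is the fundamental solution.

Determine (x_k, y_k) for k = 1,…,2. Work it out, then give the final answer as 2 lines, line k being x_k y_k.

d=360: √d = [18; 1,36] (ℓ=2, even), read p_1/q_1
step 0: (18, 1)  from 18·(1,0) + (0,1)
step 1: (19, 1)  from 1·(18,1) + (1,0)
fundamental: x₁=19, y₁=1  (since 361 − 360·1 = 1)
n=2: (19,1)∘(19,1) = (19·19+360·1·1, 19·1+1·19) = (721,38)

19 1
721 38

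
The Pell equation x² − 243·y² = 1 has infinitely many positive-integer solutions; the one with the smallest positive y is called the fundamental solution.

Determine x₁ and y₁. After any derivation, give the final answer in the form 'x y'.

70226 4505

√243 = [15; 1,1,2,3,15,3,2,1,1,30, …], period ℓ=10 (even) → k=9
i=0: a=15 ⇒ p=15, q=1
i=1: a=1 ⇒ p=16, q=1
i=2: a=1 ⇒ p=31, q=2
…
i=4: a=3 ⇒ p=265, q=17
i=5: a=15 ⇒ p=4053, q=260
i=6: a=3 ⇒ p=12424, q=797
i=7: a=2 ⇒ p=28901, q=1854
i=8: a=1 ⇒ p=41325, q=2651
i=9: a=1 ⇒ p=70226, q=4505
→ (70226, 4505).  Check: 70226²=4931691076, 243·4505²=4931691075, difference 1.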